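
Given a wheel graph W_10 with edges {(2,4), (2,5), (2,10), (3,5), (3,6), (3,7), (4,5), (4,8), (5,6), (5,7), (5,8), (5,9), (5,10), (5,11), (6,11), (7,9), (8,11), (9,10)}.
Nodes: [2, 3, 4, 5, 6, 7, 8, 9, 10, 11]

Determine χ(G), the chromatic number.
Clique number ω(G) = 3 (lower bound: χ ≥ ω).
Odd cycle [4, 8, 11, 6, 3, 7, 9, 10, 2] needs 3 colors (χ ≥ 3).
Vertex 5 is adjacent to every vertex of [2, 3, 4, 6, 7, 8, 9, 10, 11], which already need 3 colors among themselves, so 5 needs a new color (χ ≥ 4).
The coloring below uses 4 colors, so χ(G) = 4.
A valid 4-coloring: color 1: [5]; color 2: [3, 4, 10, 11]; color 3: [2, 6, 7, 8]; color 4: [9].

χ(G) = 4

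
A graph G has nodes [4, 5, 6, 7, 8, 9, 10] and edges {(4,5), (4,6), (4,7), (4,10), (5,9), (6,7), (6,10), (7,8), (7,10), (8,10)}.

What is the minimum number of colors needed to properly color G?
Clique number ω(G) = 4 (lower bound: χ ≥ ω).
The clique on [4, 6, 7, 10] has size 4, forcing χ ≥ 4, and the coloring below uses 4 colors, so χ(G) = 4.
A valid 4-coloring: color 1: [5, 7]; color 2: [4, 8, 9]; color 3: [10]; color 4: [6].

χ(G) = 4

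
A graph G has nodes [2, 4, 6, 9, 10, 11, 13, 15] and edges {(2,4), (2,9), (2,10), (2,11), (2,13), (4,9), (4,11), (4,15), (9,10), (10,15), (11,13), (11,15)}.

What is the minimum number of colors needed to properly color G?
χ(G) = 3

Clique number ω(G) = 3 (lower bound: χ ≥ ω).
The clique on [2, 9, 10] has size 3, forcing χ ≥ 3, and the coloring below uses 3 colors, so χ(G) = 3.
A valid 3-coloring: color 1: [2, 6, 15]; color 2: [9, 11]; color 3: [4, 10, 13].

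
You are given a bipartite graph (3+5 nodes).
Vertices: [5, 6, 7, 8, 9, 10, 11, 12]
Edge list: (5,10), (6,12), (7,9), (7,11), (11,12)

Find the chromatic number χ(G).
χ(G) = 2

Clique number ω(G) = 2 (lower bound: χ ≥ ω).
The graph is bipartite (no odd cycle), so 2 colors suffice: χ(G) = 2.
A valid 2-coloring: color 1: [7, 8, 10, 12]; color 2: [5, 6, 9, 11].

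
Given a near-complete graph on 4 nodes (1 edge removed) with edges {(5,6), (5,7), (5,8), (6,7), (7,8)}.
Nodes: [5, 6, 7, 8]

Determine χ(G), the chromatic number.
χ(G) = 3

Clique number ω(G) = 3 (lower bound: χ ≥ ω).
The clique on [5, 7, 8] has size 3, forcing χ ≥ 3, and the coloring below uses 3 colors, so χ(G) = 3.
A valid 3-coloring: color 1: [5]; color 2: [7]; color 3: [6, 8].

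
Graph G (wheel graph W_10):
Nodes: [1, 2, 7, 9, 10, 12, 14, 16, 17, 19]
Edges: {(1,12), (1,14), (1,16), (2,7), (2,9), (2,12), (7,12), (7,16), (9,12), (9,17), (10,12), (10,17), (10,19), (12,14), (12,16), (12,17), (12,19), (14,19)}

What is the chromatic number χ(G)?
Clique number ω(G) = 3 (lower bound: χ ≥ ω).
Odd cycle [7, 16, 1, 14, 19, 10, 17, 9, 2] needs 3 colors (χ ≥ 3).
Vertex 12 is adjacent to every vertex of [1, 2, 7, 9, 10, 14, 16, 17, 19], which already need 3 colors among themselves, so 12 needs a new color (χ ≥ 4).
The coloring below uses 4 colors, so χ(G) = 4.
A valid 4-coloring: color 1: [12]; color 2: [1, 7, 9, 19]; color 3: [2, 10, 14, 16]; color 4: [17].

χ(G) = 4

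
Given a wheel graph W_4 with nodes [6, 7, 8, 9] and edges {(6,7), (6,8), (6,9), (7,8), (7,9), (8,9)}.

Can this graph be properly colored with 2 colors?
The clique on vertices [6, 7, 8, 9] has size 4 > 2, so it alone needs 4 colors.

No, G is not 2-colorable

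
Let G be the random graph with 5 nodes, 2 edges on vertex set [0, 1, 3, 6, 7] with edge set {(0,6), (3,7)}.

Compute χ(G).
Clique number ω(G) = 2 (lower bound: χ ≥ ω).
The graph is bipartite (no odd cycle), so 2 colors suffice: χ(G) = 2.
A valid 2-coloring: color 1: [0, 1, 3]; color 2: [6, 7].

χ(G) = 2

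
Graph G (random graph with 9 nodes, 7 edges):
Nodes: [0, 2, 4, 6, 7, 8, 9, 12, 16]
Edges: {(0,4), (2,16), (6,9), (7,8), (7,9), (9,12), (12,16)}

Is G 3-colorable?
Yes, G is 3-colorable

A valid 3-coloring: color 1: [0, 8, 9, 16]; color 2: [2, 4, 6, 7, 12].
(χ(G) = 2 ≤ 3.)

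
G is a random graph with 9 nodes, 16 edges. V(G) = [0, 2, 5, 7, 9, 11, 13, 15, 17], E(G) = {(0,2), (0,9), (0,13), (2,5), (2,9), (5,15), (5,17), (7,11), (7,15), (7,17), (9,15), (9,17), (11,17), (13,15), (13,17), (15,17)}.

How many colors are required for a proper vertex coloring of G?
Clique number ω(G) = 3 (lower bound: χ ≥ ω).
The clique on [0, 2, 9] has size 3, forcing χ ≥ 3, and the coloring below uses 3 colors, so χ(G) = 3.
A valid 3-coloring: color 1: [0, 17]; color 2: [2, 11, 15]; color 3: [5, 7, 9, 13].

χ(G) = 3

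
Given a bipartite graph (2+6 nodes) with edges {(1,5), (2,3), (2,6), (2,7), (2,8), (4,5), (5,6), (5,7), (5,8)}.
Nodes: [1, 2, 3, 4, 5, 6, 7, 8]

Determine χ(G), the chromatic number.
χ(G) = 2

Clique number ω(G) = 2 (lower bound: χ ≥ ω).
The graph is bipartite (no odd cycle), so 2 colors suffice: χ(G) = 2.
A valid 2-coloring: color 1: [2, 5]; color 2: [1, 3, 4, 6, 7, 8].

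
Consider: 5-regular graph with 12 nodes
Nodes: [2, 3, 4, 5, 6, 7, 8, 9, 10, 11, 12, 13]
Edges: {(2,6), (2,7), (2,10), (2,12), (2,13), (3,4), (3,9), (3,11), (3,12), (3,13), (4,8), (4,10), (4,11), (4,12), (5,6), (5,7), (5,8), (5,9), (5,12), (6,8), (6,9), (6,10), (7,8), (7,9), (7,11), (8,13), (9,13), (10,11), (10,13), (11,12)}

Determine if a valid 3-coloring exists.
The clique on vertices [3, 4, 11, 12] has size 4 > 3, so it alone needs 4 colors.

No, G is not 3-colorable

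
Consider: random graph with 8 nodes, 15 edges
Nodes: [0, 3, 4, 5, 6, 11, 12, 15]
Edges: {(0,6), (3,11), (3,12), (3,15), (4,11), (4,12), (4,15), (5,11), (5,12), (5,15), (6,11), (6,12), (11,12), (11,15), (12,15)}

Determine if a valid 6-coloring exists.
A valid 6-coloring: color 1: [0, 12]; color 2: [11]; color 3: [6, 15]; color 4: [3, 4, 5].
(χ(G) = 4 ≤ 6.)

Yes, G is 6-colorable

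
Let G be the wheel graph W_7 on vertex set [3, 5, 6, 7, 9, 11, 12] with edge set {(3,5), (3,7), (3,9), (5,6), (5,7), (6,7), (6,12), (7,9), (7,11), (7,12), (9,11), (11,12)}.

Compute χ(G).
Clique number ω(G) = 3 (lower bound: χ ≥ ω).
The clique on [7, 9, 11] has size 3, forcing χ ≥ 3, and the coloring below uses 3 colors, so χ(G) = 3.
A valid 3-coloring: color 1: [7]; color 2: [3, 6, 11]; color 3: [5, 9, 12].

χ(G) = 3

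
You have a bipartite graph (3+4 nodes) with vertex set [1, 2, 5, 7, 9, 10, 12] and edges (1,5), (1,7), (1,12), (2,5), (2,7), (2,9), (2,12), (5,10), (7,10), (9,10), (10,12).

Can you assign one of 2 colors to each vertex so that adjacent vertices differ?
Yes, G is 2-colorable

A valid 2-coloring: color 1: [1, 2, 10]; color 2: [5, 7, 9, 12].
(χ(G) = 2 ≤ 2.)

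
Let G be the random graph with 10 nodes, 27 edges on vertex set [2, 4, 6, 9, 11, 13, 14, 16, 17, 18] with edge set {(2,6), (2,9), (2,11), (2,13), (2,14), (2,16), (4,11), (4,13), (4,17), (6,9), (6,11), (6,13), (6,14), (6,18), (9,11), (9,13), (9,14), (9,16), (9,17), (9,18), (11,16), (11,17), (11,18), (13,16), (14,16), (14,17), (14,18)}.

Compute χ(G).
Clique number ω(G) = 4 (lower bound: χ ≥ ω).
The clique on [2, 9, 11, 16] has size 4, forcing χ ≥ 4, and the coloring below uses 4 colors, so χ(G) = 4.
A valid 4-coloring: color 1: [4, 9]; color 2: [11, 13, 14]; color 3: [6, 16, 17]; color 4: [2, 18].

χ(G) = 4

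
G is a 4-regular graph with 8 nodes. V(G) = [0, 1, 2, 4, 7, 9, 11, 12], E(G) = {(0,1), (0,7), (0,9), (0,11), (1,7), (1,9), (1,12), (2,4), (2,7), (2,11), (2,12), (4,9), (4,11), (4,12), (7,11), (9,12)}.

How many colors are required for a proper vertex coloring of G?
χ(G) = 4

Clique number ω(G) = 3 (lower bound: χ ≥ ω).
Suppose a proper 3-coloring c exists. The clique [0, 1, 7] takes 3 distinct colors; by symmetry let c(0) = 1, c(1) = 2, c(7) = 3.
- Vertex 9: neighbors [0, 1] already have colors [1, 2] ⇒ c(9) = 3.
- Vertex 11: neighbors [0, 7] already have colors [1, 3] ⇒ c(11) = 2.
- Vertex 2: neighbors [11, 7] already have colors [2, 3] ⇒ c(2) = 1.
- Vertex 4: neighbors [2, 11, 9] already have colors [1, 2, 3] — all 3 colors blocked. Contradiction.
The forced assignments end in a contradiction, so G has no proper 3-coloring (χ ≥ 4).
The coloring below uses 4 colors, so χ(G) = 4.
A valid 4-coloring: color 1: [7, 12]; color 2: [1, 4]; color 3: [9, 11]; color 4: [0, 2].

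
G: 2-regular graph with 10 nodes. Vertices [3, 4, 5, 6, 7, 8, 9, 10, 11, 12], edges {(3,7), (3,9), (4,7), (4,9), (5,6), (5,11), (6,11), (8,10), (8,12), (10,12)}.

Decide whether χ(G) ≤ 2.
The clique on vertices [5, 6, 11] has size 3 > 2, so it alone needs 3 colors.

No, G is not 2-colorable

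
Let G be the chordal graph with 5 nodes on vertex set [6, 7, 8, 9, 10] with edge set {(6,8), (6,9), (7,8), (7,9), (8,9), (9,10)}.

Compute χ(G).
Clique number ω(G) = 3 (lower bound: χ ≥ ω).
The clique on [6, 8, 9] has size 3, forcing χ ≥ 3, and the coloring below uses 3 colors, so χ(G) = 3.
A valid 3-coloring: color 1: [9]; color 2: [8, 10]; color 3: [6, 7].

χ(G) = 3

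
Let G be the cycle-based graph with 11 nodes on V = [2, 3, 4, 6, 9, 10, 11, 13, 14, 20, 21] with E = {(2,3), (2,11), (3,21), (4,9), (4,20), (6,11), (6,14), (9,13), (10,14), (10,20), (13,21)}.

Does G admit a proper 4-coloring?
Yes, G is 4-colorable

A valid 4-coloring: color 1: [9, 11, 14, 20, 21]; color 2: [3, 4, 6, 10, 13]; color 3: [2].
(χ(G) = 3 ≤ 4.)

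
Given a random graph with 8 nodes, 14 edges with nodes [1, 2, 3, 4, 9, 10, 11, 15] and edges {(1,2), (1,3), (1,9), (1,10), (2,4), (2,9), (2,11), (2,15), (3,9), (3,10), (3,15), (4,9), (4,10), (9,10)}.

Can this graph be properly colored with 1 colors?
No, G is not 1-colorable

The clique on vertices [1, 3, 9, 10] has size 4 > 1, so it alone needs 4 colors.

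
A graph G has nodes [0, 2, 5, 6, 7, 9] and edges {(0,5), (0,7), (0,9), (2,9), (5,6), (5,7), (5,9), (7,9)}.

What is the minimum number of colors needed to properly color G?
χ(G) = 4

Clique number ω(G) = 4 (lower bound: χ ≥ ω).
The clique on [0, 5, 7, 9] has size 4, forcing χ ≥ 4, and the coloring below uses 4 colors, so χ(G) = 4.
A valid 4-coloring: color 1: [6, 9]; color 2: [2, 5]; color 3: [0]; color 4: [7].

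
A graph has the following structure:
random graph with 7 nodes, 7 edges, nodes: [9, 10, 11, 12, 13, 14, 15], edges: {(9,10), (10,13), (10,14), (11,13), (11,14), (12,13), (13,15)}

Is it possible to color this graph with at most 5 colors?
A valid 5-coloring: color 1: [9, 13, 14]; color 2: [10, 11, 12, 15].
(χ(G) = 2 ≤ 5.)

Yes, G is 5-colorable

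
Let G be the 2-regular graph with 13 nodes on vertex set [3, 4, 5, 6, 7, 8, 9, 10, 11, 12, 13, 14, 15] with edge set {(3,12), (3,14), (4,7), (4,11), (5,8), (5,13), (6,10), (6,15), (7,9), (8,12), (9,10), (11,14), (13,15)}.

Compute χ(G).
χ(G) = 3

Clique number ω(G) = 2 (lower bound: χ ≥ ω).
Odd cycle [5, 13, 15, 6, 10, 9, 7, 4, 11, 14, 3, 12, 8] needs 3 colors (χ ≥ 3).
The coloring below uses 3 colors, so χ(G) = 3.
A valid 3-coloring: color 1: [4, 5, 10, 12, 14, 15]; color 2: [3, 6, 8, 9, 11, 13]; color 3: [7].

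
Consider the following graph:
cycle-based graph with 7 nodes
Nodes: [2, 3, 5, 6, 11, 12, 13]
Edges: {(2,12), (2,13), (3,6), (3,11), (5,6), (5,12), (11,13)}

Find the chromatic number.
Clique number ω(G) = 2 (lower bound: χ ≥ ω).
Odd cycle [11, 3, 6, 5, 12, 2, 13] needs 3 colors (χ ≥ 3).
The coloring below uses 3 colors, so χ(G) = 3.
A valid 3-coloring: color 1: [2, 6, 11]; color 2: [3, 5, 13]; color 3: [12].

χ(G) = 3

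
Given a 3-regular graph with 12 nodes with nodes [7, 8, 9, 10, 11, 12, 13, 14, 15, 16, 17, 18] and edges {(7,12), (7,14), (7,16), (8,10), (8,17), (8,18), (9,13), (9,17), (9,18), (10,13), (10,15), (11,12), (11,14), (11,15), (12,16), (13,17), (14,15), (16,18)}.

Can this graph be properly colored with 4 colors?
A valid 4-coloring: color 1: [9, 10, 11, 16]; color 2: [7, 15, 17, 18]; color 3: [8, 12, 13, 14].
(χ(G) = 3 ≤ 4.)

Yes, G is 4-colorable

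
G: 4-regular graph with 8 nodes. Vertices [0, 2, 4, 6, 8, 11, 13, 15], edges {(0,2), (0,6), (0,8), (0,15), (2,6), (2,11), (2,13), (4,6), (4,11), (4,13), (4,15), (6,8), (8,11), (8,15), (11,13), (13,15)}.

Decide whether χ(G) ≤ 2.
The clique on vertices [0, 6, 8] has size 3 > 2, so it alone needs 3 colors.

No, G is not 2-colorable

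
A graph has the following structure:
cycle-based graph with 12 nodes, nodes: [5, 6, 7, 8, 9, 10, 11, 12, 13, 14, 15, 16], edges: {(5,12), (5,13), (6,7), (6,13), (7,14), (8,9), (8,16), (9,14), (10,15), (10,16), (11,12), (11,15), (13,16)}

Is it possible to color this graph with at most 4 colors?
Yes, G is 4-colorable

A valid 4-coloring: color 1: [5, 7, 9, 15, 16]; color 2: [8, 10, 12, 13, 14]; color 3: [6, 11].
(χ(G) = 3 ≤ 4.)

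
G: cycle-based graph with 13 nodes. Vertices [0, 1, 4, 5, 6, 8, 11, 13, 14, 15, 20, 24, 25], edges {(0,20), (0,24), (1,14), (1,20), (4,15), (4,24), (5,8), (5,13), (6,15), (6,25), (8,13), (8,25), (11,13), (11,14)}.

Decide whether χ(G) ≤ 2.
No, G is not 2-colorable

The clique on vertices [5, 8, 13] has size 3 > 2, so it alone needs 3 colors.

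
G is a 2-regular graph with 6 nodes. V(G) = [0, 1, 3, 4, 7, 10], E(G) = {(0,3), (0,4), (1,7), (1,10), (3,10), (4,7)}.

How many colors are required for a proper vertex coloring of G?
Clique number ω(G) = 2 (lower bound: χ ≥ ω).
The graph is bipartite (no odd cycle), so 2 colors suffice: χ(G) = 2.
A valid 2-coloring: color 1: [0, 7, 10]; color 2: [1, 3, 4].

χ(G) = 2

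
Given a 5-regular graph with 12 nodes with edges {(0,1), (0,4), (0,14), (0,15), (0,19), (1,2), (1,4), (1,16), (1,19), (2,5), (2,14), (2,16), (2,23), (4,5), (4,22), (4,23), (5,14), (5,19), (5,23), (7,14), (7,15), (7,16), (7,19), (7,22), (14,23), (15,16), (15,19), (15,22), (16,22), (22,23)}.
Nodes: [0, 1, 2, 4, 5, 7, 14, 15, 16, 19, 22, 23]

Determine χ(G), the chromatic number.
χ(G) = 4

Clique number ω(G) = 4 (lower bound: χ ≥ ω).
The clique on [2, 5, 14, 23] has size 4, forcing χ ≥ 4, and the coloring below uses 4 colors, so χ(G) = 4.
A valid 4-coloring: color 1: [0, 5, 22]; color 2: [1, 15, 23]; color 3: [4, 14, 16, 19]; color 4: [2, 7].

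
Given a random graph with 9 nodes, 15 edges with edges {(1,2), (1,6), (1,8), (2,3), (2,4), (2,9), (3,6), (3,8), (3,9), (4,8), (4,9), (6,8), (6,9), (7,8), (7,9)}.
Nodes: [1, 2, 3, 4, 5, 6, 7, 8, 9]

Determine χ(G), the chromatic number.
χ(G) = 3

Clique number ω(G) = 3 (lower bound: χ ≥ ω).
The clique on [1, 6, 8] has size 3, forcing χ ≥ 3, and the coloring below uses 3 colors, so χ(G) = 3.
A valid 3-coloring: color 1: [5, 8, 9]; color 2: [1, 3, 4, 7]; color 3: [2, 6].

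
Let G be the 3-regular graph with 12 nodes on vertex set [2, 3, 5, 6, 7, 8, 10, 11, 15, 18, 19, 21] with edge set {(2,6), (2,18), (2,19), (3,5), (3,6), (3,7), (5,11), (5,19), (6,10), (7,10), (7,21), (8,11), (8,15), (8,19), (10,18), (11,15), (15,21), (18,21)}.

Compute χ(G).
Clique number ω(G) = 3 (lower bound: χ ≥ ω).
The clique on [8, 11, 15] has size 3, forcing χ ≥ 3, and the coloring below uses 3 colors, so χ(G) = 3.
A valid 3-coloring: color 1: [2, 3, 10, 11, 21]; color 2: [5, 6, 7, 8, 18]; color 3: [15, 19].

χ(G) = 3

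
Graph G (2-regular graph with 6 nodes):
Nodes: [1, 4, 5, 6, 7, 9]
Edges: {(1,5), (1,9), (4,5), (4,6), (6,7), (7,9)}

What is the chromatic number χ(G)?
Clique number ω(G) = 2 (lower bound: χ ≥ ω).
The graph is bipartite (no odd cycle), so 2 colors suffice: χ(G) = 2.
A valid 2-coloring: color 1: [5, 6, 9]; color 2: [1, 4, 7].

χ(G) = 2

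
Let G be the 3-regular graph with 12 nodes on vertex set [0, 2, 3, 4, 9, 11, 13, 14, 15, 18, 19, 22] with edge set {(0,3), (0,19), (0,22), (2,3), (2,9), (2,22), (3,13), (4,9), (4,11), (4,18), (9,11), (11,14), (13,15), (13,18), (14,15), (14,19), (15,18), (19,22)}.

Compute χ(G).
Clique number ω(G) = 3 (lower bound: χ ≥ ω).
The clique on [0, 19, 22] has size 3, forcing χ ≥ 3, and the coloring below uses 3 colors, so χ(G) = 3.
A valid 3-coloring: color 1: [3, 9, 14, 18, 22]; color 2: [0, 2, 11, 13]; color 3: [4, 15, 19].

χ(G) = 3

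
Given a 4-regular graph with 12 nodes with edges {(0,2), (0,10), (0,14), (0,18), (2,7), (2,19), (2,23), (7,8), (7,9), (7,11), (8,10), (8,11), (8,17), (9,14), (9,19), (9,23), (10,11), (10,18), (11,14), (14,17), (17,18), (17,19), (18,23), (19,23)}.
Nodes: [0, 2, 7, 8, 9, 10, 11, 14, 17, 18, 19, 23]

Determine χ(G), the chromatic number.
χ(G) = 3

Clique number ω(G) = 3 (lower bound: χ ≥ ω).
The clique on [0, 10, 18] has size 3, forcing χ ≥ 3, and the coloring below uses 3 colors, so χ(G) = 3.
A valid 3-coloring: color 1: [0, 11, 17, 23]; color 2: [7, 10, 14, 19]; color 3: [2, 8, 9, 18].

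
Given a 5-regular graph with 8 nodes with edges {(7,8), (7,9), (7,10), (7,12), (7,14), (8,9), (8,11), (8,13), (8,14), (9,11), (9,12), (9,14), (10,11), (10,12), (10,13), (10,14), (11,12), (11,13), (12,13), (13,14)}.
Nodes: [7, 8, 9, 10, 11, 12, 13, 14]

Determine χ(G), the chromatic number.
Clique number ω(G) = 4 (lower bound: χ ≥ ω).
The clique on [10, 11, 12, 13] has size 4, forcing χ ≥ 4, and the coloring below uses 4 colors, so χ(G) = 4.
A valid 4-coloring: color 1: [7, 11]; color 2: [8, 10]; color 3: [12, 14]; color 4: [9, 13].

χ(G) = 4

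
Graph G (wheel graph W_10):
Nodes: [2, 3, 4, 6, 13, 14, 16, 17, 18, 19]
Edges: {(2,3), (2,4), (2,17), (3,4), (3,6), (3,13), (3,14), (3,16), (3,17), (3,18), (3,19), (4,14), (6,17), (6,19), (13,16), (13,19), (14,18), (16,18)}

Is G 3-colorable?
Odd cycle [6, 19, 13, 16, 18, 14, 4, 2, 17] needs 3 colors (χ ≥ 3).
Vertex 3 is adjacent to every vertex of [2, 4, 6, 13, 14, 16, 17, 18, 19], which already need 3 colors among themselves, so 3 needs a new color (χ ≥ 4).
Hence χ(G) ≥ 4 > 3, so no proper 3-coloring exists.

No, G is not 3-colorable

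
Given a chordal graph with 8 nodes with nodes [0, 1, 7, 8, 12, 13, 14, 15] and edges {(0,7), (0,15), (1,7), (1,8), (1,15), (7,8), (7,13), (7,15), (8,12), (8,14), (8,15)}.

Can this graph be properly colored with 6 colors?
A valid 6-coloring: color 1: [0, 8, 13]; color 2: [7, 12, 14]; color 3: [15]; color 4: [1].
(χ(G) = 4 ≤ 6.)

Yes, G is 6-colorable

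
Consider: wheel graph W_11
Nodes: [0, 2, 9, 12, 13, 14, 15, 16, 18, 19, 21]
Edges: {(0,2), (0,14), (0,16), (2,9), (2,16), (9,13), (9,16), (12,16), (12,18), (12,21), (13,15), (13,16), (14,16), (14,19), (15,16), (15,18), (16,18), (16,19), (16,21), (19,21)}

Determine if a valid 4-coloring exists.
A valid 4-coloring: color 1: [16]; color 2: [0, 9, 12, 15, 19]; color 3: [2, 13, 14, 18, 21].
(χ(G) = 3 ≤ 4.)

Yes, G is 4-colorable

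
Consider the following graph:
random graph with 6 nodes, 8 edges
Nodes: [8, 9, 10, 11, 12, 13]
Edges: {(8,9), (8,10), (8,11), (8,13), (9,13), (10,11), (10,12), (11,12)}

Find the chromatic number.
Clique number ω(G) = 3 (lower bound: χ ≥ ω).
The clique on [8, 9, 13] has size 3, forcing χ ≥ 3, and the coloring below uses 3 colors, so χ(G) = 3.
A valid 3-coloring: color 1: [8, 12]; color 2: [9, 11]; color 3: [10, 13].

χ(G) = 3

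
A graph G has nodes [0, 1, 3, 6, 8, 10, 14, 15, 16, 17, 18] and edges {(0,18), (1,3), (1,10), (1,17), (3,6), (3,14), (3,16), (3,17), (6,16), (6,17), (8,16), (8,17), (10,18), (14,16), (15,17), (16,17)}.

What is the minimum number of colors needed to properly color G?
χ(G) = 4

Clique number ω(G) = 4 (lower bound: χ ≥ ω).
The clique on [3, 6, 16, 17] has size 4, forcing χ ≥ 4, and the coloring below uses 4 colors, so χ(G) = 4.
A valid 4-coloring: color 1: [0, 10, 14, 17]; color 2: [1, 15, 16, 18]; color 3: [3, 8]; color 4: [6].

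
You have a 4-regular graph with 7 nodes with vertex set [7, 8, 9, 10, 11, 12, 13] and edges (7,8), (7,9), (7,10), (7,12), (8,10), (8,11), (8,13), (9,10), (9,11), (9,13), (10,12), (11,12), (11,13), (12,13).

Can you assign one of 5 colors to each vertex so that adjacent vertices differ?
Yes, G is 5-colorable

A valid 5-coloring: color 1: [8, 9, 12]; color 2: [7, 13]; color 3: [10, 11].
(χ(G) = 3 ≤ 5.)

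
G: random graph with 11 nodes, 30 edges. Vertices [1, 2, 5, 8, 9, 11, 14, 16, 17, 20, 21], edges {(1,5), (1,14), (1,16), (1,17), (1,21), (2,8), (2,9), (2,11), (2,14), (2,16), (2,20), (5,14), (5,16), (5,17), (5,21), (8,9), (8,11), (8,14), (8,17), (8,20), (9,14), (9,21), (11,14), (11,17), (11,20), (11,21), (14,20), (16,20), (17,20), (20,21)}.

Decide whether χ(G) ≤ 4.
No, G is not 4-colorable

The clique on vertices [2, 8, 11, 14, 20] has size 5 > 4, so it alone needs 5 colors.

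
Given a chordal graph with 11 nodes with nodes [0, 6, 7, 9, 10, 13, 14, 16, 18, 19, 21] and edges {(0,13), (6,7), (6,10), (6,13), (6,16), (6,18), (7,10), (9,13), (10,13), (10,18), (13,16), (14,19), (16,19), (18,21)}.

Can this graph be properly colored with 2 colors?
The clique on vertices [6, 13, 16] has size 3 > 2, so it alone needs 3 colors.

No, G is not 2-colorable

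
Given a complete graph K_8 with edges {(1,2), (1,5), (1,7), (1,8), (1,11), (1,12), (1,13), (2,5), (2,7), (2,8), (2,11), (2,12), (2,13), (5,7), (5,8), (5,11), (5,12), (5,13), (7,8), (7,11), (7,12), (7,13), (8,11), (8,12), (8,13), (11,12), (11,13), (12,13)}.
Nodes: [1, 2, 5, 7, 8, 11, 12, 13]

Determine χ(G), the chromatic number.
Clique number ω(G) = 8 (lower bound: χ ≥ ω).
The clique on [1, 2, 5, 7, 8, 11, 12, 13] has size 8, forcing χ ≥ 8, and the coloring below uses 8 colors, so χ(G) = 8.
A valid 8-coloring: color 1: [7]; color 2: [12]; color 3: [11]; color 4: [13]; color 5: [2]; color 6: [1]; color 7: [8]; color 8: [5].

χ(G) = 8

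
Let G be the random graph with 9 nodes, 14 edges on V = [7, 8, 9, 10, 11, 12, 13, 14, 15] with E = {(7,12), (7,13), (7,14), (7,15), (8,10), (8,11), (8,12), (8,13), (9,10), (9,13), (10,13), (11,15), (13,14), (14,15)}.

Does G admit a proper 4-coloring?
A valid 4-coloring: color 1: [12, 13, 15]; color 2: [7, 8, 9]; color 3: [10, 11, 14].
(χ(G) = 3 ≤ 4.)

Yes, G is 4-colorable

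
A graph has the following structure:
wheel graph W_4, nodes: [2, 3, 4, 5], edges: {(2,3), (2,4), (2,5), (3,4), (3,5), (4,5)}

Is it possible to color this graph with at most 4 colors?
A valid 4-coloring: color 1: [5]; color 2: [2]; color 3: [4]; color 4: [3].
(χ(G) = 4 ≤ 4.)

Yes, G is 4-colorable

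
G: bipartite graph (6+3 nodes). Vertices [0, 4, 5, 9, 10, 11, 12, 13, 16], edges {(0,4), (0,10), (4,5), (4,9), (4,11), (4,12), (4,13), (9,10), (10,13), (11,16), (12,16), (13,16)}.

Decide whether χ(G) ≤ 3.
A valid 3-coloring: color 1: [4, 10, 16]; color 2: [0, 5, 9, 11, 12, 13].
(χ(G) = 2 ≤ 3.)

Yes, G is 3-colorable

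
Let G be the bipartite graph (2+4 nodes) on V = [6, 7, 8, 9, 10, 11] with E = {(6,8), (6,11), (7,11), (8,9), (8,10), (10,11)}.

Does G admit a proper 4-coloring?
A valid 4-coloring: color 1: [8, 11]; color 2: [6, 7, 9, 10].
(χ(G) = 2 ≤ 4.)

Yes, G is 4-colorable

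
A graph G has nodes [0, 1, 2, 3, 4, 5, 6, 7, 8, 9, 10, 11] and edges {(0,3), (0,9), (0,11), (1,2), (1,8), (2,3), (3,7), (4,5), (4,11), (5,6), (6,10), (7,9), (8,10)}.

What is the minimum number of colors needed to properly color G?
Clique number ω(G) = 2 (lower bound: χ ≥ ω).
The graph is bipartite (no odd cycle), so 2 colors suffice: χ(G) = 2.
A valid 2-coloring: color 1: [1, 3, 5, 9, 10, 11]; color 2: [0, 2, 4, 6, 7, 8].

χ(G) = 2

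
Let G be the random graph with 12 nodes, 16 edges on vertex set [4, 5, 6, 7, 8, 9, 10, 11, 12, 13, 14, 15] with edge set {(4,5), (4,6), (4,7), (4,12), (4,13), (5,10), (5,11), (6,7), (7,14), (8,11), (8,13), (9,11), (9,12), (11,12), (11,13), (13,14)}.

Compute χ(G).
χ(G) = 3

Clique number ω(G) = 3 (lower bound: χ ≥ ω).
The clique on [4, 6, 7] has size 3, forcing χ ≥ 3, and the coloring below uses 3 colors, so χ(G) = 3.
A valid 3-coloring: color 1: [4, 10, 11, 14, 15]; color 2: [5, 7, 9, 13]; color 3: [6, 8, 12].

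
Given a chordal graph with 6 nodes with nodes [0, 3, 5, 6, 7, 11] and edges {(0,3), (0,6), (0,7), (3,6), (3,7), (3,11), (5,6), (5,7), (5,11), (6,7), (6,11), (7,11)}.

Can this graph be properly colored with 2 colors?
The clique on vertices [0, 3, 6, 7] has size 4 > 2, so it alone needs 4 colors.

No, G is not 2-colorable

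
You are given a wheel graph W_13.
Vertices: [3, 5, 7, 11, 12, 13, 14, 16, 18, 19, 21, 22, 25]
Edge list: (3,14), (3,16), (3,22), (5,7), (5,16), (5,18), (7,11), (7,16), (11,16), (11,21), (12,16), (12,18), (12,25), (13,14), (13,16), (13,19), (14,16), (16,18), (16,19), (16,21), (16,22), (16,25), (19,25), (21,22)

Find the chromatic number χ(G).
Clique number ω(G) = 3 (lower bound: χ ≥ ω).
The clique on [3, 16, 22] has size 3, forcing χ ≥ 3, and the coloring below uses 3 colors, so χ(G) = 3.
A valid 3-coloring: color 1: [16]; color 2: [3, 7, 13, 18, 21, 25]; color 3: [5, 11, 12, 14, 19, 22].

χ(G) = 3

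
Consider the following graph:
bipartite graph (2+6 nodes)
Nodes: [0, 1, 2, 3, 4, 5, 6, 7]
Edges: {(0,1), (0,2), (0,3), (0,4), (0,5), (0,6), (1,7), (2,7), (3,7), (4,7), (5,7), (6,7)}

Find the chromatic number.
χ(G) = 2

Clique number ω(G) = 2 (lower bound: χ ≥ ω).
The graph is bipartite (no odd cycle), so 2 colors suffice: χ(G) = 2.
A valid 2-coloring: color 1: [0, 7]; color 2: [1, 2, 3, 4, 5, 6].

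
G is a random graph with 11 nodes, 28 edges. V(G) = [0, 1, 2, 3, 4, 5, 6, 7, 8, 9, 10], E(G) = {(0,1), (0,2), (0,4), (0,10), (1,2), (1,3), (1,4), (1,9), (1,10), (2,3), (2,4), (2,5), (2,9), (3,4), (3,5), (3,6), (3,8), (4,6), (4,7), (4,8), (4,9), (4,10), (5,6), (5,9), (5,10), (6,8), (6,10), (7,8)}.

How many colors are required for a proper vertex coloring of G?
χ(G) = 4

Clique number ω(G) = 4 (lower bound: χ ≥ ω).
The clique on [3, 4, 6, 8] has size 4, forcing χ ≥ 4, and the coloring below uses 4 colors, so χ(G) = 4.
A valid 4-coloring: color 1: [4, 5]; color 2: [2, 8, 10]; color 3: [0, 3, 7, 9]; color 4: [1, 6].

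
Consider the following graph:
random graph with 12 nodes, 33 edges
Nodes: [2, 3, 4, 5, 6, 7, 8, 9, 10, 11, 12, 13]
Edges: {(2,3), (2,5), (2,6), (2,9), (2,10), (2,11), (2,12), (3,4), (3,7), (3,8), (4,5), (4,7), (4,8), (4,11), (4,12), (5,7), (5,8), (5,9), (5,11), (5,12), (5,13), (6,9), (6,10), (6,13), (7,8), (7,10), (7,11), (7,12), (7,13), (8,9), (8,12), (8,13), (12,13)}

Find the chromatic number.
χ(G) = 5

Clique number ω(G) = 5 (lower bound: χ ≥ ω).
The clique on [4, 5, 7, 8, 12] has size 5, forcing χ ≥ 5, and the coloring below uses 5 colors, so χ(G) = 5.
A valid 5-coloring: color 1: [2, 7]; color 2: [3, 5, 6]; color 3: [8, 10, 11]; color 4: [4, 9, 13]; color 5: [12].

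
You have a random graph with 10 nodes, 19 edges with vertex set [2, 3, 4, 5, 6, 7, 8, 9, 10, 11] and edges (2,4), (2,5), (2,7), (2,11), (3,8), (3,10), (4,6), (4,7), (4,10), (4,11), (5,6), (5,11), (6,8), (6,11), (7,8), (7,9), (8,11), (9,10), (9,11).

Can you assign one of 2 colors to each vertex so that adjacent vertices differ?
The clique on vertices [2, 4, 11] has size 3 > 2, so it alone needs 3 colors.

No, G is not 2-colorable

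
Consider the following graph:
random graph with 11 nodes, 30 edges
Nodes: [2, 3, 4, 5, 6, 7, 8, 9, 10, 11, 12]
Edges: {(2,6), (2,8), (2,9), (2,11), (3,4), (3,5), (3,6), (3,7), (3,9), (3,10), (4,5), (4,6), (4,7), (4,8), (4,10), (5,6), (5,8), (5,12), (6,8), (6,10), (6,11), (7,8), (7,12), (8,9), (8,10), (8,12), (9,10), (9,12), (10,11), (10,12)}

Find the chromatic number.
Clique number ω(G) = 4 (lower bound: χ ≥ ω).
The clique on [8, 9, 10, 12] has size 4, forcing χ ≥ 4, and the coloring below uses 4 colors, so χ(G) = 4.
A valid 4-coloring: color 1: [3, 8, 11]; color 2: [6, 12]; color 3: [2, 5, 7, 10]; color 4: [4, 9].

χ(G) = 4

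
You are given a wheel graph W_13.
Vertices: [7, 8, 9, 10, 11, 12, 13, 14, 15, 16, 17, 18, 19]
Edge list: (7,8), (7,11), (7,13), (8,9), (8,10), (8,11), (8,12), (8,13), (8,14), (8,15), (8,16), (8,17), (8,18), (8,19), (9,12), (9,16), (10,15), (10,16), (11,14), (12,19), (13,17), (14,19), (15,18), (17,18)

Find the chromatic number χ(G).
χ(G) = 3

Clique number ω(G) = 3 (lower bound: χ ≥ ω).
The clique on [7, 8, 11] has size 3, forcing χ ≥ 3, and the coloring below uses 3 colors, so χ(G) = 3.
A valid 3-coloring: color 1: [8]; color 2: [7, 12, 14, 15, 16, 17]; color 3: [9, 10, 11, 13, 18, 19].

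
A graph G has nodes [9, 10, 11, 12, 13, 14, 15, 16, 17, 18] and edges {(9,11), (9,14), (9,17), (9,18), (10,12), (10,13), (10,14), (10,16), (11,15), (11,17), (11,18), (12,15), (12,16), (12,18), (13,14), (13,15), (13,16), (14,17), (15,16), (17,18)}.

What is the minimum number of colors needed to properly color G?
χ(G) = 4

Clique number ω(G) = 4 (lower bound: χ ≥ ω).
The clique on [9, 11, 17, 18] has size 4, forcing χ ≥ 4, and the coloring below uses 4 colors, so χ(G) = 4.
A valid 4-coloring: color 1: [14, 16, 18]; color 2: [10, 15, 17]; color 3: [11, 12, 13]; color 4: [9].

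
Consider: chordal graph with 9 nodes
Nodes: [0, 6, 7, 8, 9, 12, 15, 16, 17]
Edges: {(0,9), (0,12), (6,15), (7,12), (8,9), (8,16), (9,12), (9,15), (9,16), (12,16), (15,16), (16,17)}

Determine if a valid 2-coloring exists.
The clique on vertices [0, 9, 12] has size 3 > 2, so it alone needs 3 colors.

No, G is not 2-colorable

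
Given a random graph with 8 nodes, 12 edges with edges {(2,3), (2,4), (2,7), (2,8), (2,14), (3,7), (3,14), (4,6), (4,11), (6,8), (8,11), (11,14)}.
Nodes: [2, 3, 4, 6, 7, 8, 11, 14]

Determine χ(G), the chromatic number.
Clique number ω(G) = 3 (lower bound: χ ≥ ω).
The clique on [2, 3, 14] has size 3, forcing χ ≥ 3, and the coloring below uses 3 colors, so χ(G) = 3.
A valid 3-coloring: color 1: [2, 6, 11]; color 2: [4, 7, 8, 14]; color 3: [3].

χ(G) = 3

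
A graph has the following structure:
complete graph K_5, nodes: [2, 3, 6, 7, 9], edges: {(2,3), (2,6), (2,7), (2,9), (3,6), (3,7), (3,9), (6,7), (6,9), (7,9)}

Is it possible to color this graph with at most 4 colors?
No, G is not 4-colorable

The clique on vertices [2, 3, 6, 7, 9] has size 5 > 4, so it alone needs 5 colors.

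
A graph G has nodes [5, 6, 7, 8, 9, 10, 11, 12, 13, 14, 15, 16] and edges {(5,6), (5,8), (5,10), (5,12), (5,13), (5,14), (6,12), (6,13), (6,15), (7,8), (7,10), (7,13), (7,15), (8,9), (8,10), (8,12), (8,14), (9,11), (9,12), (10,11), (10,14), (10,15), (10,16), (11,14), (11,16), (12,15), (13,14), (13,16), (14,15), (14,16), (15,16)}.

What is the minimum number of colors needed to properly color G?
χ(G) = 4

Clique number ω(G) = 4 (lower bound: χ ≥ ω).
The clique on [5, 8, 10, 14] has size 4, forcing χ ≥ 4, and the coloring below uses 4 colors, so χ(G) = 4.
A valid 4-coloring: color 1: [7, 12, 14]; color 2: [6, 9, 10]; color 3: [8, 11, 13, 15]; color 4: [5, 16].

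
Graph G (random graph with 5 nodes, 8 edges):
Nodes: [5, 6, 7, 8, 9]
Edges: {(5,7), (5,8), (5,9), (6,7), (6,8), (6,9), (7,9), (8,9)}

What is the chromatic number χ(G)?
Clique number ω(G) = 3 (lower bound: χ ≥ ω).
The clique on [5, 8, 9] has size 3, forcing χ ≥ 3, and the coloring below uses 3 colors, so χ(G) = 3.
A valid 3-coloring: color 1: [9]; color 2: [5, 6]; color 3: [7, 8].

χ(G) = 3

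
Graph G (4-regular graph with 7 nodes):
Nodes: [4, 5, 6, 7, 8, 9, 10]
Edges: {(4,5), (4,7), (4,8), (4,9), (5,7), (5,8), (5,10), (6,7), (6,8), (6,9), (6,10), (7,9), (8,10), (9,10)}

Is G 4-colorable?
A valid 4-coloring: color 1: [4, 6]; color 2: [8, 9]; color 3: [7, 10]; color 4: [5].
(χ(G) = 4 ≤ 4.)

Yes, G is 4-colorable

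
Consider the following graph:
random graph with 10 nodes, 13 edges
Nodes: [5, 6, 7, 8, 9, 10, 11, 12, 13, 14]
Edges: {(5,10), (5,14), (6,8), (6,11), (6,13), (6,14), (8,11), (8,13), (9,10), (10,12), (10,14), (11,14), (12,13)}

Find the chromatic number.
Clique number ω(G) = 3 (lower bound: χ ≥ ω).
The clique on [5, 10, 14] has size 3, forcing χ ≥ 3, and the coloring below uses 3 colors, so χ(G) = 3.
A valid 3-coloring: color 1: [6, 7, 10]; color 2: [8, 9, 12, 14]; color 3: [5, 11, 13].

χ(G) = 3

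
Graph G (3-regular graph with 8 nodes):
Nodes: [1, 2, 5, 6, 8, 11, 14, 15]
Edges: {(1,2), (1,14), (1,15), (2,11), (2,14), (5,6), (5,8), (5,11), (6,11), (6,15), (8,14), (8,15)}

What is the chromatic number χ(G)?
χ(G) = 3

Clique number ω(G) = 3 (lower bound: χ ≥ ω).
The clique on [1, 2, 14] has size 3, forcing χ ≥ 3, and the coloring below uses 3 colors, so χ(G) = 3.
A valid 3-coloring: color 1: [1, 8, 11]; color 2: [5, 14, 15]; color 3: [2, 6].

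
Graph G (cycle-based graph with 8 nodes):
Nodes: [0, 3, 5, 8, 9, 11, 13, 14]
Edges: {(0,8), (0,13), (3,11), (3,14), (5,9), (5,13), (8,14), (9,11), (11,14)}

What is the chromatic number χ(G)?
χ(G) = 3

Clique number ω(G) = 3 (lower bound: χ ≥ ω).
The clique on [3, 11, 14] has size 3, forcing χ ≥ 3, and the coloring below uses 3 colors, so χ(G) = 3.
A valid 3-coloring: color 1: [9, 13, 14]; color 2: [5, 8, 11]; color 3: [0, 3].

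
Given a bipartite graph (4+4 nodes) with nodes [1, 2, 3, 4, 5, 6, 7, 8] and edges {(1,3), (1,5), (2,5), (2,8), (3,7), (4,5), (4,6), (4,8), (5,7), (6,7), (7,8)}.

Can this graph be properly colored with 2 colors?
A valid 2-coloring: color 1: [3, 5, 6, 8]; color 2: [1, 2, 4, 7].
(χ(G) = 2 ≤ 2.)

Yes, G is 2-colorable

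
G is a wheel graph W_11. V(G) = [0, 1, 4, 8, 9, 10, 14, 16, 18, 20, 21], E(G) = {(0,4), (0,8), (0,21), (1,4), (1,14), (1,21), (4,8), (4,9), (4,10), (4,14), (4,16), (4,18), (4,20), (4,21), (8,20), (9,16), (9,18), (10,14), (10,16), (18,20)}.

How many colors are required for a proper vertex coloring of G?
χ(G) = 3

Clique number ω(G) = 3 (lower bound: χ ≥ ω).
The clique on [0, 4, 8] has size 3, forcing χ ≥ 3, and the coloring below uses 3 colors, so χ(G) = 3.
A valid 3-coloring: color 1: [4]; color 2: [0, 1, 9, 10, 20]; color 3: [8, 14, 16, 18, 21].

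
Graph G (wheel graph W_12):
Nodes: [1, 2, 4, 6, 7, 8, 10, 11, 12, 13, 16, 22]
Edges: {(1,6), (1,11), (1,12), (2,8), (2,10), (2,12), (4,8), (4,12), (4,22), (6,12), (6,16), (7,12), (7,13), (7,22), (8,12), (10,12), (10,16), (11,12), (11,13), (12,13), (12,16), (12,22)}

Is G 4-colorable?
A valid 4-coloring: color 1: [12]; color 2: [1, 2, 4, 7, 16]; color 3: [6, 8, 10, 11, 22]; color 4: [13].
(χ(G) = 4 ≤ 4.)

Yes, G is 4-colorable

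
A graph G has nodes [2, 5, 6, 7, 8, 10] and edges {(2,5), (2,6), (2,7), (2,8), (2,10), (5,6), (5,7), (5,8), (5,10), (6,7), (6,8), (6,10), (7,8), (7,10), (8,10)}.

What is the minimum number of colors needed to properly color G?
χ(G) = 6

Clique number ω(G) = 6 (lower bound: χ ≥ ω).
The clique on [2, 5, 6, 7, 8, 10] has size 6, forcing χ ≥ 6, and the coloring below uses 6 colors, so χ(G) = 6.
A valid 6-coloring: color 1: [10]; color 2: [6]; color 3: [8]; color 4: [2]; color 5: [7]; color 6: [5].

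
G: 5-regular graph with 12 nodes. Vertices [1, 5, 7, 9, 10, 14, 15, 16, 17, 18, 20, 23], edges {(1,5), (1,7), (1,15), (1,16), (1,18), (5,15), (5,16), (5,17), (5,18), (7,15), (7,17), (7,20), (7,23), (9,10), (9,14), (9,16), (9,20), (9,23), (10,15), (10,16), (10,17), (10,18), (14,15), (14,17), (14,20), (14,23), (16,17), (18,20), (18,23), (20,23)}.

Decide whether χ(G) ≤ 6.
Yes, G is 6-colorable

A valid 6-coloring: color 1: [1, 17, 23]; color 2: [5, 7, 10, 14]; color 3: [9, 15, 18]; color 4: [16, 20].
(χ(G) = 4 ≤ 6.)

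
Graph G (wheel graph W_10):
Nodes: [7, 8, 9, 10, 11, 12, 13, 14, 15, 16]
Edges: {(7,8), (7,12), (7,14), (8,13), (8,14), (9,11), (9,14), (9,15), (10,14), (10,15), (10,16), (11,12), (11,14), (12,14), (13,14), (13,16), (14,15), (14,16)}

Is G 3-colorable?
No, G is not 3-colorable

Odd cycle [9, 15, 10, 16, 13, 8, 7, 12, 11] needs 3 colors (χ ≥ 3).
Vertex 14 is adjacent to every vertex of [7, 8, 9, 10, 11, 12, 13, 15, 16], which already need 3 colors among themselves, so 14 needs a new color (χ ≥ 4).
Hence χ(G) ≥ 4 > 3, so no proper 3-coloring exists.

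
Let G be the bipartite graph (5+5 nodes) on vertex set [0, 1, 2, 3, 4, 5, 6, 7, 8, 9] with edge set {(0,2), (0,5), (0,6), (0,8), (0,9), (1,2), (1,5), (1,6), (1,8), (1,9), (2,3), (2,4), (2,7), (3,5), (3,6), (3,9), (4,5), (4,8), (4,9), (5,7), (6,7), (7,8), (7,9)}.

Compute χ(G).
χ(G) = 2

Clique number ω(G) = 2 (lower bound: χ ≥ ω).
The graph is bipartite (no odd cycle), so 2 colors suffice: χ(G) = 2.
A valid 2-coloring: color 1: [2, 5, 6, 8, 9]; color 2: [0, 1, 3, 4, 7].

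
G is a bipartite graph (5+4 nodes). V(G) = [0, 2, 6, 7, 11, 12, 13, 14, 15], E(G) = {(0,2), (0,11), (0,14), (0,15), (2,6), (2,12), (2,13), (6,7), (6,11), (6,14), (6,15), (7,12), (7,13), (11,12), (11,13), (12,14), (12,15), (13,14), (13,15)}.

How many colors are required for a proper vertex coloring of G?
χ(G) = 2

Clique number ω(G) = 2 (lower bound: χ ≥ ω).
The graph is bipartite (no odd cycle), so 2 colors suffice: χ(G) = 2.
A valid 2-coloring: color 1: [0, 6, 12, 13]; color 2: [2, 7, 11, 14, 15].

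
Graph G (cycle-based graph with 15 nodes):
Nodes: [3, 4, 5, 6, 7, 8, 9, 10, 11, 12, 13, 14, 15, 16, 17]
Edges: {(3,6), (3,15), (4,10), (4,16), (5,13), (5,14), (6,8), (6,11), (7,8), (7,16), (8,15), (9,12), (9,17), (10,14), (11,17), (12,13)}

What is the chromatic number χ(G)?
Clique number ω(G) = 2 (lower bound: χ ≥ ω).
Odd cycle [5, 13, 12, 9, 17, 11, 6, 8, 7, 16, 4, 10, 14] needs 3 colors (χ ≥ 3).
The coloring below uses 3 colors, so χ(G) = 3.
A valid 3-coloring: color 1: [5, 6, 7, 10, 12, 15, 17]; color 2: [3, 8, 9, 11, 13, 14, 16]; color 3: [4].

χ(G) = 3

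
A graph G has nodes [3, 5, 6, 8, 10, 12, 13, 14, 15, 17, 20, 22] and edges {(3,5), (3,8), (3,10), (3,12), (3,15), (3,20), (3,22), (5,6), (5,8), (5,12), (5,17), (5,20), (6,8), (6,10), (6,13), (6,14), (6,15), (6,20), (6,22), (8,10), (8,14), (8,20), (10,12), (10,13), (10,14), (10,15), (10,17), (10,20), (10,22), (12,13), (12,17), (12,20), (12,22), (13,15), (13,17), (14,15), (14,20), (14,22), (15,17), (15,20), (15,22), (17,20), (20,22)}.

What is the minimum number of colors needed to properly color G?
Clique number ω(G) = 6 (lower bound: χ ≥ ω).
The clique on [6, 10, 14, 15, 20, 22] has size 6, forcing χ ≥ 6, and the coloring below uses 6 colors, so χ(G) = 6.
A valid 6-coloring: color 1: [13, 20]; color 2: [5, 10]; color 3: [8, 12, 15]; color 4: [3, 6, 17]; color 5: [22]; color 6: [14].

χ(G) = 6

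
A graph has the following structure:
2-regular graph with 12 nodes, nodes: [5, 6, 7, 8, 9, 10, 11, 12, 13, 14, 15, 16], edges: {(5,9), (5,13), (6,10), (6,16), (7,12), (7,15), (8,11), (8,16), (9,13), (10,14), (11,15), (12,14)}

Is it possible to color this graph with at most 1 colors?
No, G is not 1-colorable

The clique on vertices [5, 9, 13] has size 3 > 1, so it alone needs 3 colors.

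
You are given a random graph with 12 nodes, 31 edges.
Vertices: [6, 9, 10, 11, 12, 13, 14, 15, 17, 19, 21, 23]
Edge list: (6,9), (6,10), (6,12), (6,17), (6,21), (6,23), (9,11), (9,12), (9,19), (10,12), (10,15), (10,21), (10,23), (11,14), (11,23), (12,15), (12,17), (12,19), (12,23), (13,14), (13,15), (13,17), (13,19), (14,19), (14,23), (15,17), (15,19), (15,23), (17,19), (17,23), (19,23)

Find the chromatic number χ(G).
Clique number ω(G) = 5 (lower bound: χ ≥ ω).
The clique on [12, 15, 17, 19, 23] has size 5, forcing χ ≥ 5, and the coloring below uses 5 colors, so χ(G) = 5.
A valid 5-coloring: color 1: [9, 13, 21, 23]; color 2: [6, 11, 19]; color 3: [12, 14]; color 4: [15]; color 5: [10, 17].

χ(G) = 5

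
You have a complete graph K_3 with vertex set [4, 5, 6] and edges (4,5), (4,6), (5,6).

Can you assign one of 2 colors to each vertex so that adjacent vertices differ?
No, G is not 2-colorable

The clique on vertices [4, 5, 6] has size 3 > 2, so it alone needs 3 colors.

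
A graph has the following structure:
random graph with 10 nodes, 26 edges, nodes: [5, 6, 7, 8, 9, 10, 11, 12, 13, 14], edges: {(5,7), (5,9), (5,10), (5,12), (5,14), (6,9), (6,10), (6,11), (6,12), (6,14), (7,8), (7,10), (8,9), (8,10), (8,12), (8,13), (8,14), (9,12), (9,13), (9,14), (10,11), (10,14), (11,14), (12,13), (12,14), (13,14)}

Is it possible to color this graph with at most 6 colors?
Yes, G is 6-colorable

A valid 6-coloring: color 1: [7, 14]; color 2: [5, 6, 8]; color 3: [10, 12]; color 4: [9, 11]; color 5: [13].
(χ(G) = 5 ≤ 6.)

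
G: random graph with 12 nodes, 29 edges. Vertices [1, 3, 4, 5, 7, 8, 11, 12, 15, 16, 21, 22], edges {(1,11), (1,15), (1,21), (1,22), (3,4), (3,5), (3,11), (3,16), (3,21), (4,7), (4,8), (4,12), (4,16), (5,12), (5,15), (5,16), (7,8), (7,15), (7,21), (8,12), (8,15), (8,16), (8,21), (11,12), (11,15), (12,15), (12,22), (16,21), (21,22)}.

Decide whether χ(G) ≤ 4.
Yes, G is 4-colorable

A valid 4-coloring: color 1: [1, 7, 12, 16]; color 2: [4, 15, 21]; color 3: [5, 8, 11, 22]; color 4: [3].
(χ(G) = 4 ≤ 4.)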